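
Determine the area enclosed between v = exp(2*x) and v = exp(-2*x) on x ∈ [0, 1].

On [0, 1], (exp(2*x)) - (exp(-2*x)) = exp(2*x) - exp(-2*x) is ≥ 0 throughout, so the area is a single integral of |exp(2*x) - exp(-2*x)|.
∫[0,1] (exp(2*x) - exp(-2*x)) dx = -1 + exp(-2)/2 + exp(2)/2.

-1 + exp(-2)/2 + exp(2)/2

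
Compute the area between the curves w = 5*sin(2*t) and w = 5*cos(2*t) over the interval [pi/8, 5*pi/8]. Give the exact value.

5*sqrt(2)

On [pi/8, 5*pi/8], (5*sin(2*t)) - (5*cos(2*t)) = 5*sin(2*t) - 5*cos(2*t) is ≥ 0 throughout, so the area is a single integral of |5*sin(2*t) - 5*cos(2*t)|.
∫[pi/8,5*pi/8] (5*sin(2*t) - 5*cos(2*t)) dt = 5*sqrt(2).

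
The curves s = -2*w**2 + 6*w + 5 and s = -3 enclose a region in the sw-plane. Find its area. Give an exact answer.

Both boundary curves give s as a function of w, so integrate with respect to w. Setting them equal: -2*w**2 + 6*w + 8 = 0, i.e. -2*(w - 4)*(w + 1) = 0, so they meet at w = -1, 4.
For w in [-1, 4], s = -2*w**2 + 6*w + 5 is on the right; area = ∫[-1,4] (-2*w**2 + 6*w + 8) dw = 125/3.

125/3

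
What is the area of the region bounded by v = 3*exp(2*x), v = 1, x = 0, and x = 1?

-5/2 + 3*exp(2)/2

On [0, 1], (3*exp(2*x)) - (1) = 3*exp(2*x) - 1 is ≥ 0 throughout, so the area is a single integral of |3*exp(2*x) - 1|.
∫[0,1] (3*exp(2*x) - 1) dx = -5/2 + 3*exp(2)/2.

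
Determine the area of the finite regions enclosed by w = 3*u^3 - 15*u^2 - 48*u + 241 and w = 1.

Set the curves equal: 3*u^3 - 15*u^2 - 48*u + 241 = 1, so 3*u^3 - 15*u^2 - 48*u + 240 = 0, which factors as 3*(u - 5)*(u - 4)*(u + 4) = 0. The curves meet at u = -4, 4, 5.
On [-4, 4], w = 3*u^3 - 15*u^2 - 48*u + 241 is on top; that piece has area ∫[-4,4] (3*u^3 - 15*u^2 - 48*u + 240) du = 1280.
On [4, 5], w = 1 is on top; that piece has area ∫[4,5] (-(3*u^3 - 15*u^2 - 48*u + 240)) du = 17/4.
Total enclosed area = 1280 + 17/4 = 5137/4.

5137/4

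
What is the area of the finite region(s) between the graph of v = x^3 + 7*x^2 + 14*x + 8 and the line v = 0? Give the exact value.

The curve meets the x-axis where x^3 + 7*x^2 + 14*x + 8 = 0, i.e. (x + 1)*(x + 2)*(x + 4) = 0, at x = -4, -2, -1.
On [-4, -2] the curve lies above the axis; ∫[-4,-2] (x^3 + 7*x^2 + 14*x + 8) dx = 8/3, giving area 8/3.
On [-2, -1] the curve lies below the axis; ∫[-2,-1] (x^3 + 7*x^2 + 14*x + 8) dx = -5/12, giving area 5/12.
Total area = 8/3 + 5/12 = 37/12.

37/12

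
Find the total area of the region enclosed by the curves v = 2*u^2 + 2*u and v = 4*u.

1/3

Set the curves equal: 2*u^2 + 2*u = 4*u, so 2*u^2 - 2*u = 0, which factors as 2*u*(u - 1) = 0. The curves meet at u = 0, 1.
On [0, 1], v = 4*u is on top; that piece has area ∫[0,1] (-(2*u^2 - 2*u)) du = 1/3.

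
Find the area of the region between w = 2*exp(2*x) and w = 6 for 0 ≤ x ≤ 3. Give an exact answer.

-23 + 6*log(3) + exp(6)

The difference (2*exp(2*x)) - (6) = 2*exp(2*x) - 6 changes sign at x = log(3)/2 inside [0, 3], so split the integral there.
∫[0,log(3)/2] (2*exp(2*x) - 6) dx = 2 - log(27); the area of that piece is -2 + log(27).
∫[log(3)/2,3] (2*exp(2*x) - 6) dx = -21 + 3*log(3) + exp(6).
Total area = (-2 + log(27)) + (-21 + 3*log(3) + exp(6)) = -23 + 6*log(3) + exp(6).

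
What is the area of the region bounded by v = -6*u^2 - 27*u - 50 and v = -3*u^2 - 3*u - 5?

Set the curves equal: -6*u^2 - 27*u - 50 = -3*u^2 - 3*u - 5, so -3*u^2 - 24*u - 45 = 0, which factors as -3*(u + 3)*(u + 5) = 0. The curves meet at u = -5, -3.
On [-5, -3], v = -6*u^2 - 27*u - 50 is on top; that piece has area ∫[-5,-3] (-3*u^2 - 24*u - 45) du = 4.

4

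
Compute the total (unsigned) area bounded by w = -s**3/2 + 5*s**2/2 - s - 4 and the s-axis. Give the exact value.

253/24

The curve meets the s-axis where -s**3/2 + 5*s**2/2 - s - 4 = 0, i.e. -(s - 4)*(s - 2)*(s + 1)/2 = 0, at s = -1, 2, 4.
On [-1, 2] the curve lies below the axis; ∫[-1,2] (-s**3/2 + 5*s**2/2 - s - 4) ds = -63/8, giving area 63/8.
On [2, 4] the curve lies above the axis; ∫[2,4] (-s**3/2 + 5*s**2/2 - s - 4) ds = 8/3, giving area 8/3.
Total area = 63/8 + 8/3 = 253/24.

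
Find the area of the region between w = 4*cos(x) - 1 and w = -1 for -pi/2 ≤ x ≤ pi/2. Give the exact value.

8

On [-pi/2, pi/2], (4*cos(x) - 1) - (-1) = 4*cos(x) is ≥ 0 throughout, so the area is a single integral of |4*cos(x)|.
∫[-pi/2,pi/2] (4*cos(x)) dx = 8.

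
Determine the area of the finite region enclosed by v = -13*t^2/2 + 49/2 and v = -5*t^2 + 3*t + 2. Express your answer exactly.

128

Set the curves equal: -13*t^2/2 + 49/2 = -5*t^2 + 3*t + 2, so -3*t^2/2 - 3*t + 45/2 = 0, which factors as -3*(t - 3)*(t + 5)/2 = 0. The curves meet at t = -5, 3.
On [-5, 3], v = -13*t^2/2 + 49/2 is on top; that piece has area ∫[-5,3] (-3*t^2/2 - 3*t + 45/2) dt = 128.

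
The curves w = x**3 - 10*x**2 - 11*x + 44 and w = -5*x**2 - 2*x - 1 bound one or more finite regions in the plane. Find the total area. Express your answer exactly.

Set the curves equal: x**3 - 10*x**2 - 11*x + 44 = -5*x**2 - 2*x - 1, so x**3 - 5*x**2 - 9*x + 45 = 0, which factors as (x - 5)*(x - 3)*(x + 3) = 0. The curves meet at x = -3, 3, 5.
On [-3, 3], w = x**3 - 10*x**2 - 11*x + 44 is on top; that piece has area ∫[-3,3] (x**3 - 5*x**2 - 9*x + 45) dx = 180.
On [3, 5], w = -5*x**2 - 2*x - 1 is on top; that piece has area ∫[3,5] (-(x**3 - 5*x**2 - 9*x + 45)) dx = 28/3.
Total enclosed area = 180 + 28/3 = 568/3.

568/3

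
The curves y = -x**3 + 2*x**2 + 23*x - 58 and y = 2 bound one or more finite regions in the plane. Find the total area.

5137/12

Set the curves equal: -x**3 + 2*x**2 + 23*x - 58 = 2, so -x**3 + 2*x**2 + 23*x - 60 = 0, which factors as -(x - 4)*(x - 3)*(x + 5) = 0. The curves meet at x = -5, 3, 4.
On [-5, 3], y = 2 is on top; that piece has area ∫[-5,3] (-(-x**3 + 2*x**2 + 23*x - 60)) dx = 1280/3.
On [3, 4], y = -x**3 + 2*x**2 + 23*x - 58 is on top; that piece has area ∫[3,4] (-x**3 + 2*x**2 + 23*x - 60) dx = 17/12.
Total enclosed area = 1280/3 + 17/12 = 5137/12.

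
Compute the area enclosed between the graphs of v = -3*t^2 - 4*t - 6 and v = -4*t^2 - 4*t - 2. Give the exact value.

Set the curves equal: -3*t^2 - 4*t - 6 = -4*t^2 - 4*t - 2, so t^2 - 4 = 0, which factors as (t - 2)*(t + 2) = 0. The curves meet at t = -2, 2.
On [-2, 2], v = -4*t^2 - 4*t - 2 is on top; that piece has area ∫[-2,2] (-(t^2 - 4)) dt = 32/3.

32/3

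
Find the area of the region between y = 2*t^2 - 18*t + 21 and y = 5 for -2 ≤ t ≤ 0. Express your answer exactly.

On [-2, 0], (2*t^2 - 18*t + 21) - (5) = 2*t^2 - 18*t + 16 is ≥ 0 throughout, so the area is a single integral of |2*t^2 - 18*t + 16|.
∫[-2,0] (2*t^2 - 18*t + 16) dt = 220/3.

220/3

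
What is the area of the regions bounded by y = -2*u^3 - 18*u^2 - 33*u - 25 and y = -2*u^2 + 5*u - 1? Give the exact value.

37/6

Set the curves equal: -2*u^3 - 18*u^2 - 33*u - 25 = -2*u^2 + 5*u - 1, so -2*u^3 - 16*u^2 - 38*u - 24 = 0, which factors as -2*(u + 1)*(u + 3)*(u + 4) = 0. The curves meet at u = -4, -3, -1.
On [-4, -3], y = -2*u^2 + 5*u - 1 is on top; that piece has area ∫[-4,-3] (-(-2*u^3 - 16*u^2 - 38*u - 24)) du = 5/6.
On [-3, -1], y = -2*u^3 - 18*u^2 - 33*u - 25 is on top; that piece has area ∫[-3,-1] (-2*u^3 - 16*u^2 - 38*u - 24) du = 16/3.
Total enclosed area = 5/6 + 16/3 = 37/6.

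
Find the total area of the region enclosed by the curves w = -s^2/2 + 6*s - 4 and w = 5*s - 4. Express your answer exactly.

Set the curves equal: -s^2/2 + 6*s - 4 = 5*s - 4, so -s^2/2 + s = 0, which factors as -s*(s - 2)/2 = 0. The curves meet at s = 0, 2.
On [0, 2], w = -s^2/2 + 6*s - 4 is on top; that piece has area ∫[0,2] (-s^2/2 + s) ds = 2/3.

2/3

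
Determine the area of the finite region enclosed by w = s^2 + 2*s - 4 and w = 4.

36

Set the curves equal: s^2 + 2*s - 4 = 4, so s^2 + 2*s - 8 = 0, which factors as (s - 2)*(s + 4) = 0. The curves meet at s = -4, 2.
On [-4, 2], w = 4 is on top; that piece has area ∫[-4,2] (-(s^2 + 2*s - 8)) ds = 36.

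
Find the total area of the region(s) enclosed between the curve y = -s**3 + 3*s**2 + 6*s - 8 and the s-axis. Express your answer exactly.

81/2

The curve meets the s-axis where -s**3 + 3*s**2 + 6*s - 8 = 0, i.e. -(s - 4)*(s - 1)*(s + 2) = 0, at s = -2, 1, 4.
On [-2, 1] the curve lies below the axis; ∫[-2,1] (-s**3 + 3*s**2 + 6*s - 8) ds = -81/4, giving area 81/4.
On [1, 4] the curve lies above the axis; ∫[1,4] (-s**3 + 3*s**2 + 6*s - 8) ds = 81/4, giving area 81/4.
Total area = 81/4 + 81/4 = 81/2.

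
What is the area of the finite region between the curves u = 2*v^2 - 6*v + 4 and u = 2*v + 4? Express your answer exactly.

64/3

Both boundary curves give u as a function of v, so integrate with respect to v. Setting them equal: 2*v^2 - 8*v = 0, i.e. 2*v*(v - 4) = 0, so they meet at v = 0, 4.
For v in [0, 4], u = 2*v^2 - 6*v + 4 is on the left; area = ∫[0,4] (-(2*v^2 - 8*v)) dv = 64/3.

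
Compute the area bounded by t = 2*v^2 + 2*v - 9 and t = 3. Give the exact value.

Both boundary curves give t as a function of v, so integrate with respect to v. Setting them equal: 2*v^2 + 2*v - 12 = 0, i.e. 2*(v - 2)*(v + 3) = 0, so they meet at v = -3, 2.
For v in [-3, 2], t = 2*v^2 + 2*v - 9 is on the left; area = ∫[-3,2] (-(2*v^2 + 2*v - 12)) dv = 125/3.

125/3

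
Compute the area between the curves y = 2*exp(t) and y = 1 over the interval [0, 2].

-4 + 2*exp(2)

On [0, 2], (2*exp(t)) - (1) = 2*exp(t) - 1 is ≥ 0 throughout, so the area is a single integral of |2*exp(t) - 1|.
∫[0,2] (2*exp(t) - 1) dt = -4 + 2*exp(2).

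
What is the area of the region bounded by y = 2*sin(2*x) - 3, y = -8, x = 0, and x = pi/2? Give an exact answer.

2 + 5*pi/2

On [0, pi/2], (2*sin(2*x) - 3) - (-8) = 2*sin(2*x) + 5 is ≥ 0 throughout, so the area is a single integral of |2*sin(2*x) + 5|.
∫[0,pi/2] (2*sin(2*x) + 5) dx = 2 + 5*pi/2.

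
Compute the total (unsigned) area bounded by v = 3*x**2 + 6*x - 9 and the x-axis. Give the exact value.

32

The curve meets the x-axis where 3*x**2 + 6*x - 9 = 0, i.e. 3*(x - 1)*(x + 3) = 0, at x = -3, 1.
On [-3, 1] the curve lies below the axis; ∫[-3,1] (3*x**2 + 6*x - 9) dx = -32, giving area 32.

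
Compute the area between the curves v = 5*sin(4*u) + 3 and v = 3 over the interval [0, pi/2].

The difference (5*sin(4*u) + 3) - (3) = 5*sin(4*u) changes sign at u = pi/4 inside [0, pi/2], so split the integral there.
∫[0,pi/4] (5*sin(4*u)) du = 5/2.
∫[pi/4,pi/2] (5*sin(4*u)) du = -5/2; the area of that piece is 5/2.
Total area = 5/2 + 5/2 = 5.

5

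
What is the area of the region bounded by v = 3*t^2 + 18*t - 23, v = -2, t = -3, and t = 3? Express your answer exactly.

The difference (3*t^2 + 18*t - 23) - (-2) = 3*t^2 + 18*t - 21 changes sign at t = 1 inside [-3, 3], so split the integral there.
∫[-3,1] (3*t^2 + 18*t - 21) dt = -128; the area of that piece is 128.
∫[1,3] (3*t^2 + 18*t - 21) dt = 56.
Total area = 128 + 56 = 184.

184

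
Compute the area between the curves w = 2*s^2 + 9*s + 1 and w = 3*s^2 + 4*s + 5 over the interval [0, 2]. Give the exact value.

The difference (2*s^2 + 9*s + 1) - (3*s^2 + 4*s + 5) = -s^2 + 5*s - 4 changes sign at s = 1 inside [0, 2], so split the integral there.
∫[0,1] (-s^2 + 5*s - 4) ds = -11/6; the area of that piece is 11/6.
∫[1,2] (-s^2 + 5*s - 4) ds = 7/6.
Total area = 11/6 + 7/6 = 3.

3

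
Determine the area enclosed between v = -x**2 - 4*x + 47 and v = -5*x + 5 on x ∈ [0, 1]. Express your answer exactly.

On [0, 1], (-x**2 - 4*x + 47) - (-5*x + 5) = -x**2 + x + 42 is ≥ 0 throughout, so the area is a single integral of |-x**2 + x + 42|.
∫[0,1] (-x**2 + x + 42) dx = 253/6.

253/6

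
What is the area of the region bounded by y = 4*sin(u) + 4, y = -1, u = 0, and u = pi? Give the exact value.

8 + 5*pi

On [0, pi], (4*sin(u) + 4) - (-1) = 4*sin(u) + 5 is ≥ 0 throughout, so the area is a single integral of |4*sin(u) + 5|.
∫[0,pi] (4*sin(u) + 5) du = 8 + 5*pi.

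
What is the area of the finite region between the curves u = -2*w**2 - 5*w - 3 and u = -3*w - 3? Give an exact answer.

1/3

Both boundary curves give u as a function of w, so integrate with respect to w. Setting them equal: -2*w**2 - 2*w = 0, i.e. -2*w*(w + 1) = 0, so they meet at w = -1, 0.
For w in [-1, 0], u = -2*w**2 - 5*w - 3 is on the right; area = ∫[-1,0] (-2*w**2 - 2*w) dw = 1/3.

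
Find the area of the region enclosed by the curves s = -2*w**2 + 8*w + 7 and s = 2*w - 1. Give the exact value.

Both boundary curves give s as a function of w, so integrate with respect to w. Setting them equal: -2*w**2 + 6*w + 8 = 0, i.e. -2*(w - 4)*(w + 1) = 0, so they meet at w = -1, 4.
For w in [-1, 4], s = -2*w**2 + 8*w + 7 is on the right; area = ∫[-1,4] (-2*w**2 + 6*w + 8) dw = 125/3.

125/3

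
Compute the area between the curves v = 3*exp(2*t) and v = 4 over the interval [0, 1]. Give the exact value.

-13/2 - 4*log(3) + 8*log(2) + 3*exp(2)/2

The difference (3*exp(2*t)) - (4) = 3*exp(2*t) - 4 changes sign at t = -log(3)/2 + log(2) inside [0, 1], so split the integral there.
∫[0,-log(3)/2 + log(2)] (3*exp(2*t) - 4) dt = log(9/16) + 1/2; the area of that piece is -1/2 + log(16/9).
∫[-log(3)/2 + log(2),1] (3*exp(2*t) - 4) dt = -6 - 2*log(3) + 4*log(2) + 3*exp(2)/2.
Total area = (-1/2 + log(16/9)) + (-6 - 2*log(3) + 4*log(2) + 3*exp(2)/2) = -13/2 - 4*log(3) + 8*log(2) + 3*exp(2)/2.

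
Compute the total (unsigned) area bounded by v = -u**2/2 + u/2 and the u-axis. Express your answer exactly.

1/12

The curve meets the u-axis where -u**2/2 + u/2 = 0, i.e. -u*(u - 1)/2 = 0, at u = 0, 1.
On [0, 1] the curve lies above the axis; ∫[0,1] (-u**2/2 + u/2) du = 1/12, giving area 1/12.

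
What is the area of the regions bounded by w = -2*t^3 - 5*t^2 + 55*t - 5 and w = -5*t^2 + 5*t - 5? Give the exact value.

625

Set the curves equal: -2*t^3 - 5*t^2 + 55*t - 5 = -5*t^2 + 5*t - 5, so -2*t^3 + 50*t = 0, which factors as -2*t*(t - 5)*(t + 5) = 0. The curves meet at t = -5, 0, 5.
On [-5, 0], w = -5*t^2 + 5*t - 5 is on top; that piece has area ∫[-5,0] (-(-2*t^3 + 50*t)) dt = 625/2.
On [0, 5], w = -2*t^3 - 5*t^2 + 55*t - 5 is on top; that piece has area ∫[0,5] (-2*t^3 + 50*t) dt = 625/2.
Total enclosed area = 625/2 + 625/2 = 625.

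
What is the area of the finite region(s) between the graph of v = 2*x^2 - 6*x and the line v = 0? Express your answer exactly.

9

The curve meets the x-axis where 2*x^2 - 6*x = 0, i.e. 2*x*(x - 3) = 0, at x = 0, 3.
On [0, 3] the curve lies below the axis; ∫[0,3] (2*x^2 - 6*x) dx = -9, giving area 9.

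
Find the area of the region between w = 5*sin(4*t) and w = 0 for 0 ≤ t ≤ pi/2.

5

The difference (5*sin(4*t)) - (0) = 5*sin(4*t) changes sign at t = pi/4 inside [0, pi/2], so split the integral there.
∫[0,pi/4] (5*sin(4*t)) dt = 5/2.
∫[pi/4,pi/2] (5*sin(4*t)) dt = -5/2; the area of that piece is 5/2.
Total area = 5/2 + 5/2 = 5.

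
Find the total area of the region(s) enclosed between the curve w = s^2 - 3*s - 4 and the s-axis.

The curve meets the s-axis where s^2 - 3*s - 4 = 0, i.e. (s - 4)*(s + 1) = 0, at s = -1, 4.
On [-1, 4] the curve lies below the axis; ∫[-1,4] (s^2 - 3*s - 4) ds = -125/6, giving area 125/6.

125/6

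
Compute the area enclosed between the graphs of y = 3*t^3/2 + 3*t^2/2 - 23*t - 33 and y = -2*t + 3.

1741/8

Set the curves equal: 3*t^3/2 + 3*t^2/2 - 23*t - 33 = -2*t + 3, so 3*t^3/2 + 3*t^2/2 - 21*t - 36 = 0, which factors as 3*(t - 4)*(t + 2)*(t + 3)/2 = 0. The curves meet at t = -3, -2, 4.
On [-3, -2], y = 3*t^3/2 + 3*t^2/2 - 23*t - 33 is on top; that piece has area ∫[-3,-2] (3*t^3/2 + 3*t^2/2 - 21*t - 36) dt = 13/8.
On [-2, 4], y = -2*t + 3 is on top; that piece has area ∫[-2,4] (-(3*t^3/2 + 3*t^2/2 - 21*t - 36)) dt = 216.
Total enclosed area = 13/8 + 216 = 1741/8.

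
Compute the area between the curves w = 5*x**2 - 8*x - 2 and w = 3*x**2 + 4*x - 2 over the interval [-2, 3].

196/3

The difference (5*x**2 - 8*x - 2) - (3*x**2 + 4*x - 2) = 2*x**2 - 12*x changes sign at x = 0 inside [-2, 3], so split the integral there.
∫[-2,0] (2*x**2 - 12*x) dx = 88/3.
∫[0,3] (2*x**2 - 12*x) dx = -36; the area of that piece is 36.
Total area = 88/3 + 36 = 196/3.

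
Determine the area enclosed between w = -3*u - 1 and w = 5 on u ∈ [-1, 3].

36

On [-1, 3], (-3*u - 1) - (5) = -3*u - 6 is ≤ 0 throughout, so the area is a single integral of |-3*u - 6|.
∫[-1,3] (-3*u - 6) du = -36; the area of that piece is 36.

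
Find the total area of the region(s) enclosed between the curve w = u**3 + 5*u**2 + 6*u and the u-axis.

The curve meets the u-axis where u**3 + 5*u**2 + 6*u = 0, i.e. u*(u + 2)*(u + 3) = 0, at u = -3, -2, 0.
On [-3, -2] the curve lies above the axis; ∫[-3,-2] (u**3 + 5*u**2 + 6*u) du = 5/12, giving area 5/12.
On [-2, 0] the curve lies below the axis; ∫[-2,0] (u**3 + 5*u**2 + 6*u) du = -8/3, giving area 8/3.
Total area = 5/12 + 8/3 = 37/12.

37/12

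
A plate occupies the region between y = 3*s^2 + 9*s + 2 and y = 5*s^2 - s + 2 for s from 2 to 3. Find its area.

37/3

On [2, 3], (3*s^2 + 9*s + 2) - (5*s^2 - s + 2) = -2*s^2 + 10*s is ≥ 0 throughout, so the area is a single integral of |-2*s^2 + 10*s|.
∫[2,3] (-2*s^2 + 10*s) ds = 37/3.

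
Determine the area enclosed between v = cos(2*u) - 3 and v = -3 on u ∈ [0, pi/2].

The difference (cos(2*u) - 3) - (-3) = cos(2*u) changes sign at u = pi/4 inside [0, pi/2], so split the integral there.
∫[0,pi/4] (cos(2*u)) du = 1/2.
∫[pi/4,pi/2] (cos(2*u)) du = -1/2; the area of that piece is 1/2.
Total area = 1/2 + 1/2 = 1.

1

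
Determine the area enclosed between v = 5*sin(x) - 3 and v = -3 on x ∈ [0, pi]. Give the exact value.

On [0, pi], (5*sin(x) - 3) - (-3) = 5*sin(x) is ≥ 0 throughout, so the area is a single integral of |5*sin(x)|.
∫[0,pi] (5*sin(x)) dx = 10.

10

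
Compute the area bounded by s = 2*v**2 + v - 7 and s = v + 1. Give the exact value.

Both boundary curves give s as a function of v, so integrate with respect to v. Setting them equal: 2*v**2 - 8 = 0, i.e. 2*(v - 2)*(v + 2) = 0, so they meet at v = -2, 2.
For v in [-2, 2], s = 2*v**2 + v - 7 is on the left; area = ∫[-2,2] (-(2*v**2 - 8)) dv = 64/3.

64/3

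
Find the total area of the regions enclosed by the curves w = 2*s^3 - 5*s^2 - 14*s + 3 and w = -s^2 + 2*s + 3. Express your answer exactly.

Set the curves equal: 2*s^3 - 5*s^2 - 14*s + 3 = -s^2 + 2*s + 3, so 2*s^3 - 4*s^2 - 16*s = 0, which factors as 2*s*(s - 4)*(s + 2) = 0. The curves meet at s = -2, 0, 4.
On [-2, 0], w = 2*s^3 - 5*s^2 - 14*s + 3 is on top; that piece has area ∫[-2,0] (2*s^3 - 4*s^2 - 16*s) ds = 40/3.
On [0, 4], w = -s^2 + 2*s + 3 is on top; that piece has area ∫[0,4] (-(2*s^3 - 4*s^2 - 16*s)) ds = 256/3.
Total enclosed area = 40/3 + 256/3 = 296/3.

296/3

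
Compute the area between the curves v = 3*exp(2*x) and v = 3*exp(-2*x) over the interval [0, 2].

-3 + 3*exp(-4)/2 + 3*exp(4)/2

On [0, 2], (3*exp(2*x)) - (3*exp(-2*x)) = 3*exp(2*x) - 3*exp(-2*x) is ≥ 0 throughout, so the area is a single integral of |3*exp(2*x) - 3*exp(-2*x)|.
∫[0,2] (3*exp(2*x) - 3*exp(-2*x)) dx = -3 + 3*exp(-4)/2 + 3*exp(4)/2.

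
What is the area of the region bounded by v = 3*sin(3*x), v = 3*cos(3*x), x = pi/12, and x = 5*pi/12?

2*sqrt(2)

On [pi/12, 5*pi/12], (3*sin(3*x)) - (3*cos(3*x)) = 3*sin(3*x) - 3*cos(3*x) is ≥ 0 throughout, so the area is a single integral of |3*sin(3*x) - 3*cos(3*x)|.
∫[pi/12,5*pi/12] (3*sin(3*x) - 3*cos(3*x)) dx = 2*sqrt(2).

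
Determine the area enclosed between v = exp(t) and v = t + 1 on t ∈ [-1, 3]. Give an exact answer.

On [-1, 3], (exp(t)) - (t + 1) = -t + exp(t) - 1 is ≥ 0 throughout, so the area is a single integral of |-t + exp(t) - 1|.
∫[-1,3] (-t + exp(t) - 1) dt = -8 - exp(-1) + exp(3).

-8 - exp(-1) + exp(3)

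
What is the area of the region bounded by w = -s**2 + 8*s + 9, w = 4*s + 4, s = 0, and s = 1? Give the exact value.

20/3

On [0, 1], (-s**2 + 8*s + 9) - (4*s + 4) = -s**2 + 4*s + 5 is ≥ 0 throughout, so the area is a single integral of |-s**2 + 4*s + 5|.
∫[0,1] (-s**2 + 4*s + 5) ds = 20/3.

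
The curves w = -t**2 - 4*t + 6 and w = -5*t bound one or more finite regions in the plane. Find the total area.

125/6

Set the curves equal: -t**2 - 4*t + 6 = -5*t, so -t**2 + t + 6 = 0, which factors as -(t - 3)*(t + 2) = 0. The curves meet at t = -2, 3.
On [-2, 3], w = -t**2 - 4*t + 6 is on top; that piece has area ∫[-2,3] (-t**2 + t + 6) dt = 125/6.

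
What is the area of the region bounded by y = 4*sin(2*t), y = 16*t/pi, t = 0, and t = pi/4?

On [0, pi/4], (4*sin(2*t)) - (16*t/pi) = -16*t/pi + 4*sin(2*t) is ≥ 0 throughout, so the area is a single integral of |-16*t/pi + 4*sin(2*t)|.
∫[0,pi/4] (-16*t/pi + 4*sin(2*t)) dt = 2 - pi/2.

2 - pi/2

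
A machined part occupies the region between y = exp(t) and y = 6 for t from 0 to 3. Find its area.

-29 + exp(3) + 12*log(6)

The difference (exp(t)) - (6) = exp(t) - 6 changes sign at t = log(6) inside [0, 3], so split the integral there.
∫[0,log(6)] (exp(t) - 6) dt = 5 - log(46656); the area of that piece is -5 + log(46656).
∫[log(6),3] (exp(t) - 6) dt = -24 + 6*log(6) + exp(3).
Total area = (-5 + log(46656)) + (-24 + 6*log(6) + exp(3)) = -29 + exp(3) + 12*log(6).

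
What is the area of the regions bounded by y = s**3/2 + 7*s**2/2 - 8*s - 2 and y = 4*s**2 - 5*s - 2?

253/24

Set the curves equal: s**3/2 + 7*s**2/2 - 8*s - 2 = 4*s**2 - 5*s - 2, so s**3/2 - s**2/2 - 3*s = 0, which factors as s*(s - 3)*(s + 2)/2 = 0. The curves meet at s = -2, 0, 3.
On [-2, 0], y = s**3/2 + 7*s**2/2 - 8*s - 2 is on top; that piece has area ∫[-2,0] (s**3/2 - s**2/2 - 3*s) ds = 8/3.
On [0, 3], y = 4*s**2 - 5*s - 2 is on top; that piece has area ∫[0,3] (-(s**3/2 - s**2/2 - 3*s)) ds = 63/8.
Total enclosed area = 8/3 + 63/8 = 253/24.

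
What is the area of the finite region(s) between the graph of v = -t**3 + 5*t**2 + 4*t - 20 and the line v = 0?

937/12

The curve meets the t-axis where -t**3 + 5*t**2 + 4*t - 20 = 0, i.e. -(t - 5)*(t - 2)*(t + 2) = 0, at t = -2, 2, 5.
On [-2, 2] the curve lies below the axis; ∫[-2,2] (-t**3 + 5*t**2 + 4*t - 20) dt = -160/3, giving area 160/3.
On [2, 5] the curve lies above the axis; ∫[2,5] (-t**3 + 5*t**2 + 4*t - 20) dt = 99/4, giving area 99/4.
Total area = 160/3 + 99/4 = 937/12.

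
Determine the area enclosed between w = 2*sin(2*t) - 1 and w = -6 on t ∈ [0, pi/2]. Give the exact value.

On [0, pi/2], (2*sin(2*t) - 1) - (-6) = 2*sin(2*t) + 5 is ≥ 0 throughout, so the area is a single integral of |2*sin(2*t) + 5|.
∫[0,pi/2] (2*sin(2*t) + 5) dt = 2 + 5*pi/2.

2 + 5*pi/2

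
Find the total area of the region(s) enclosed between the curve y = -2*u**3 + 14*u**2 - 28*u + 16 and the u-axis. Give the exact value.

37/6

The curve meets the u-axis where -2*u**3 + 14*u**2 - 28*u + 16 = 0, i.e. -2*(u - 4)*(u - 2)*(u - 1) = 0, at u = 1, 2, 4.
On [1, 2] the curve lies below the axis; ∫[1,2] (-2*u**3 + 14*u**2 - 28*u + 16) du = -5/6, giving area 5/6.
On [2, 4] the curve lies above the axis; ∫[2,4] (-2*u**3 + 14*u**2 - 28*u + 16) du = 16/3, giving area 16/3.
Total area = 5/6 + 16/3 = 37/6.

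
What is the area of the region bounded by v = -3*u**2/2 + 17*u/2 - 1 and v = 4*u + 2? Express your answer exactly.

1/4

Set the curves equal: -3*u**2/2 + 17*u/2 - 1 = 4*u + 2, so -3*u**2/2 + 9*u/2 - 3 = 0, which factors as -3*(u - 2)*(u - 1)/2 = 0. The curves meet at u = 1, 2.
On [1, 2], v = -3*u**2/2 + 17*u/2 - 1 is on top; that piece has area ∫[1,2] (-3*u**2/2 + 9*u/2 - 3) du = 1/4.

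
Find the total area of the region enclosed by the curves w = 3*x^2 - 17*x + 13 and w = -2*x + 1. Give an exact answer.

27/2

Set the curves equal: 3*x^2 - 17*x + 13 = -2*x + 1, so 3*x^2 - 15*x + 12 = 0, which factors as 3*(x - 4)*(x - 1) = 0. The curves meet at x = 1, 4.
On [1, 4], w = -2*x + 1 is on top; that piece has area ∫[1,4] (-(3*x^2 - 15*x + 12)) dx = 27/2.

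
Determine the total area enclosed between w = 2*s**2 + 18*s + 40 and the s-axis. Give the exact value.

1/3

The curve meets the s-axis where 2*s**2 + 18*s + 40 = 0, i.e. 2*(s + 4)*(s + 5) = 0, at s = -5, -4.
On [-5, -4] the curve lies below the axis; ∫[-5,-4] (2*s**2 + 18*s + 40) ds = -1/3, giving area 1/3.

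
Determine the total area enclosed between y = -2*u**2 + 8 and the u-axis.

64/3

The curve meets the u-axis where -2*u**2 + 8 = 0, i.e. -2*(u - 2)*(u + 2) = 0, at u = -2, 2.
On [-2, 2] the curve lies above the axis; ∫[-2,2] (-2*u**2 + 8) du = 64/3, giving area 64/3.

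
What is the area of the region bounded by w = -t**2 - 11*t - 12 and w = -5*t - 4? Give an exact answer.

4/3

Set the curves equal: -t**2 - 11*t - 12 = -5*t - 4, so -t**2 - 6*t - 8 = 0, which factors as -(t + 2)*(t + 4) = 0. The curves meet at t = -4, -2.
On [-4, -2], w = -t**2 - 11*t - 12 is on top; that piece has area ∫[-4,-2] (-t**2 - 6*t - 8) dt = 4/3.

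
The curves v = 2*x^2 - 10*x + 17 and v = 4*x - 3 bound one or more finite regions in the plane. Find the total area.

Set the curves equal: 2*x^2 - 10*x + 17 = 4*x - 3, so 2*x^2 - 14*x + 20 = 0, which factors as 2*(x - 5)*(x - 2) = 0. The curves meet at x = 2, 5.
On [2, 5], v = 4*x - 3 is on top; that piece has area ∫[2,5] (-(2*x^2 - 14*x + 20)) dx = 9.

9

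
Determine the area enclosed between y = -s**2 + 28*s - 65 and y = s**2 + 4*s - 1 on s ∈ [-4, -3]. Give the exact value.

518/3

On [-4, -3], (-s**2 + 28*s - 65) - (s**2 + 4*s - 1) = -2*s**2 + 24*s - 64 is ≤ 0 throughout, so the area is a single integral of |-2*s**2 + 24*s - 64|.
∫[-4,-3] (-2*s**2 + 24*s - 64) ds = -518/3; the area of that piece is 518/3.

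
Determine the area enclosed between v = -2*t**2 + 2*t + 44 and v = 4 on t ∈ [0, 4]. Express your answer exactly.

400/3

On [0, 4], (-2*t**2 + 2*t + 44) - (4) = -2*t**2 + 2*t + 40 is ≥ 0 throughout, so the area is a single integral of |-2*t**2 + 2*t + 40|.
∫[0,4] (-2*t**2 + 2*t + 40) dt = 400/3.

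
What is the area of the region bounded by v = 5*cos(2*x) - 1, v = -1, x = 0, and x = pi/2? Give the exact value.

The difference (5*cos(2*x) - 1) - (-1) = 5*cos(2*x) changes sign at x = pi/4 inside [0, pi/2], so split the integral there.
∫[0,pi/4] (5*cos(2*x)) dx = 5/2.
∫[pi/4,pi/2] (5*cos(2*x)) dx = -5/2; the area of that piece is 5/2.
Total area = 5/2 + 5/2 = 5.

5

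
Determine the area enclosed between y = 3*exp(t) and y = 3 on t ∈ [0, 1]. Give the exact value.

-6 + 3*exp(1)

On [0, 1], (3*exp(t)) - (3) = 3*exp(t) - 3 is ≥ 0 throughout, so the area is a single integral of |3*exp(t) - 3|.
∫[0,1] (3*exp(t) - 3) dt = -6 + 3*exp(1).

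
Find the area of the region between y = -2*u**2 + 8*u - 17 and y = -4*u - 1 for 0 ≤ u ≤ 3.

44/3

The difference (-2*u**2 + 8*u - 17) - (-4*u - 1) = -2*u**2 + 12*u - 16 changes sign at u = 2 inside [0, 3], so split the integral there.
∫[0,2] (-2*u**2 + 12*u - 16) du = -40/3; the area of that piece is 40/3.
∫[2,3] (-2*u**2 + 12*u - 16) du = 4/3.
Total area = 40/3 + 4/3 = 44/3.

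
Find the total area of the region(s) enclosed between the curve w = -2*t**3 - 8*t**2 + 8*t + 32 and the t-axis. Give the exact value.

The curve meets the t-axis where -2*t**3 - 8*t**2 + 8*t + 32 = 0, i.e. -2*(t - 2)*(t + 2)*(t + 4) = 0, at t = -4, -2, 2.
On [-4, -2] the curve lies below the axis; ∫[-4,-2] (-2*t**3 - 8*t**2 + 8*t + 32) dt = -40/3, giving area 40/3.
On [-2, 2] the curve lies above the axis; ∫[-2,2] (-2*t**3 - 8*t**2 + 8*t + 32) dt = 256/3, giving area 256/3.
Total area = 40/3 + 256/3 = 296/3.

296/3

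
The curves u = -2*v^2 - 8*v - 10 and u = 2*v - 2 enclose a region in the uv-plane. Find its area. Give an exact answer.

Both boundary curves give u as a function of v, so integrate with respect to v. Setting them equal: -2*v^2 - 10*v - 8 = 0, i.e. -2*(v + 1)*(v + 4) = 0, so they meet at v = -4, -1.
For v in [-4, -1], u = -2*v^2 - 8*v - 10 is on the right; area = ∫[-4,-1] (-2*v^2 - 10*v - 8) dv = 9.

9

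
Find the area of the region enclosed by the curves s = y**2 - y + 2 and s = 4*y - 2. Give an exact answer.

9/2

Both boundary curves give s as a function of y, so integrate with respect to y. Setting them equal: y**2 - 5*y + 4 = 0, i.e. (y - 4)*(y - 1) = 0, so they meet at y = 1, 4.
For y in [1, 4], s = y**2 - y + 2 is on the left; area = ∫[1,4] (-(y**2 - 5*y + 4)) dy = 9/2.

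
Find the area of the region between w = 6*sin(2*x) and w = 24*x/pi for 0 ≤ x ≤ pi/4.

3 - 3*pi/4

On [0, pi/4], (6*sin(2*x)) - (24*x/pi) = -24*x/pi + 6*sin(2*x) is ≥ 0 throughout, so the area is a single integral of |-24*x/pi + 6*sin(2*x)|.
∫[0,pi/4] (-24*x/pi + 6*sin(2*x)) dx = 3 - 3*pi/4.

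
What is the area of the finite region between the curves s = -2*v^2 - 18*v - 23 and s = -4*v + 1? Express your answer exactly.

1/3

Both boundary curves give s as a function of v, so integrate with respect to v. Setting them equal: -2*v^2 - 14*v - 24 = 0, i.e. -2*(v + 3)*(v + 4) = 0, so they meet at v = -4, -3.
For v in [-4, -3], s = -2*v^2 - 18*v - 23 is on the right; area = ∫[-4,-3] (-2*v^2 - 14*v - 24) dv = 1/3.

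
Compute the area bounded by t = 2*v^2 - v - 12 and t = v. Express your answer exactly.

125/3

Both boundary curves give t as a function of v, so integrate with respect to v. Setting them equal: 2*v^2 - 2*v - 12 = 0, i.e. 2*(v - 3)*(v + 2) = 0, so they meet at v = -2, 3.
For v in [-2, 3], t = 2*v^2 - v - 12 is on the left; area = ∫[-2,3] (-(2*v^2 - 2*v - 12)) dv = 125/3.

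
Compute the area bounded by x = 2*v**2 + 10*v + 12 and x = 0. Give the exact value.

Both boundary curves give x as a function of v, so integrate with respect to v. Setting them equal: 2*v**2 + 10*v + 12 = 0, i.e. 2*(v + 2)*(v + 3) = 0, so they meet at v = -3, -2.
For v in [-3, -2], x = 2*v**2 + 10*v + 12 is on the left; area = ∫[-3,-2] (-(2*v**2 + 10*v + 12)) dv = 1/3.

1/3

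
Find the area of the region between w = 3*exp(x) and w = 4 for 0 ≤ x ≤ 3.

The difference (3*exp(x)) - (4) = 3*exp(x) - 4 changes sign at x = log(4/3) inside [0, 3], so split the integral there.
∫[0,log(4/3)] (3*exp(x) - 4) dx = log(81/256) + 1; the area of that piece is -1 + log(256/81).
∫[log(4/3),3] (3*exp(x) - 4) dx = -16 - 4*log(3) + 8*log(2) + 3*exp(3).
Total area = (-1 + log(256/81)) + (-16 - 4*log(3) + 8*log(2) + 3*exp(3)) = -17 - 8*log(3) + 16*log(2) + 3*exp(3).

-17 - 8*log(3) + 16*log(2) + 3*exp(3)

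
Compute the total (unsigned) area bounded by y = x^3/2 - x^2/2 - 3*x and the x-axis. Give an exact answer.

The curve meets the x-axis where x^3/2 - x^2/2 - 3*x = 0, i.e. x*(x - 3)*(x + 2)/2 = 0, at x = -2, 0, 3.
On [-2, 0] the curve lies above the axis; ∫[-2,0] (x^3/2 - x^2/2 - 3*x) dx = 8/3, giving area 8/3.
On [0, 3] the curve lies below the axis; ∫[0,3] (x^3/2 - x^2/2 - 3*x) dx = -63/8, giving area 63/8.
Total area = 8/3 + 63/8 = 253/24.

253/24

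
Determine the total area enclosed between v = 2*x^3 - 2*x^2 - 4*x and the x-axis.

37/6

The curve meets the x-axis where 2*x^3 - 2*x^2 - 4*x = 0, i.e. 2*x*(x - 2)*(x + 1) = 0, at x = -1, 0, 2.
On [-1, 0] the curve lies above the axis; ∫[-1,0] (2*x^3 - 2*x^2 - 4*x) dx = 5/6, giving area 5/6.
On [0, 2] the curve lies below the axis; ∫[0,2] (2*x^3 - 2*x^2 - 4*x) dx = -16/3, giving area 16/3.
Total area = 5/6 + 16/3 = 37/6.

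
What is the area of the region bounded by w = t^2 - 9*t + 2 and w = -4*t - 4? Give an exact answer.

1/6

Set the curves equal: t^2 - 9*t + 2 = -4*t - 4, so t^2 - 5*t + 6 = 0, which factors as (t - 3)*(t - 2) = 0. The curves meet at t = 2, 3.
On [2, 3], w = -4*t - 4 is on top; that piece has area ∫[2,3] (-(t^2 - 5*t + 6)) dt = 1/6.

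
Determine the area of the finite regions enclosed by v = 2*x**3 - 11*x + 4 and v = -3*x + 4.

16

Set the curves equal: 2*x**3 - 11*x + 4 = -3*x + 4, so 2*x**3 - 8*x = 0, which factors as 2*x*(x - 2)*(x + 2) = 0. The curves meet at x = -2, 0, 2.
On [-2, 0], v = 2*x**3 - 11*x + 4 is on top; that piece has area ∫[-2,0] (2*x**3 - 8*x) dx = 8.
On [0, 2], v = -3*x + 4 is on top; that piece has area ∫[0,2] (-(2*x**3 - 8*x)) dx = 8.
Total enclosed area = 8 + 8 = 16.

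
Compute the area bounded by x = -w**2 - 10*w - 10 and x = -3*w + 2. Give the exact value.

Both boundary curves give x as a function of w, so integrate with respect to w. Setting them equal: -w**2 - 7*w - 12 = 0, i.e. -(w + 3)*(w + 4) = 0, so they meet at w = -4, -3.
For w in [-4, -3], x = -w**2 - 10*w - 10 is on the right; area = ∫[-4,-3] (-w**2 - 7*w - 12) dw = 1/6.

1/6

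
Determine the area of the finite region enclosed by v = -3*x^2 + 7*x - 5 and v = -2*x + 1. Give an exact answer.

1/2

Set the curves equal: -3*x^2 + 7*x - 5 = -2*x + 1, so -3*x^2 + 9*x - 6 = 0, which factors as -3*(x - 2)*(x - 1) = 0. The curves meet at x = 1, 2.
On [1, 2], v = -3*x^2 + 7*x - 5 is on top; that piece has area ∫[1,2] (-3*x^2 + 9*x - 6) dx = 1/2.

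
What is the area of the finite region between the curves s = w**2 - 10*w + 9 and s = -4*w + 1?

4/3

Both boundary curves give s as a function of w, so integrate with respect to w. Setting them equal: w**2 - 6*w + 8 = 0, i.e. (w - 4)*(w - 2) = 0, so they meet at w = 2, 4.
For w in [2, 4], s = w**2 - 10*w + 9 is on the left; area = ∫[2,4] (-(w**2 - 6*w + 8)) dw = 4/3.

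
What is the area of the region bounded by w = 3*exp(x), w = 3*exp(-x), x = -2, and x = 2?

The difference (3*exp(x)) - (3*exp(-x)) = 3*exp(x) - 3*exp(-x) changes sign at x = 0 inside [-2, 2], so split the integral there.
∫[-2,0] (3*exp(x) - 3*exp(-x)) dx = -3*exp(2) - 3*exp(-2) + 6; the area of that piece is -6 + 3*exp(-2) + 3*exp(2).
∫[0,2] (3*exp(x) - 3*exp(-x)) dx = -6 + 3*exp(-2) + 3*exp(2).
Total area = (-6 + 3*exp(-2) + 3*exp(2)) + (-6 + 3*exp(-2) + 3*exp(2)) = -12 + 6*exp(-2) + 6*exp(2).

-12 + 6*exp(-2) + 6*exp(2)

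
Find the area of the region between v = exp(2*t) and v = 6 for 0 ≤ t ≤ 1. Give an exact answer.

-23/2 + exp(2)/2 + 6*log(6)

The difference (exp(2*t)) - (6) = exp(2*t) - 6 changes sign at t = log(6)/2 inside [0, 1], so split the integral there.
∫[0,log(6)/2] (exp(2*t) - 6) dt = 5/2 - log(216); the area of that piece is -5/2 + log(216).
∫[log(6)/2,1] (exp(2*t) - 6) dt = -9 + exp(2)/2 + 3*log(6).
Total area = (-5/2 + log(216)) + (-9 + exp(2)/2 + 3*log(6)) = -23/2 + exp(2)/2 + 6*log(6).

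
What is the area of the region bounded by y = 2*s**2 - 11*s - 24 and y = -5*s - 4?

Set the curves equal: 2*s**2 - 11*s - 24 = -5*s - 4, so 2*s**2 - 6*s - 20 = 0, which factors as 2*(s - 5)*(s + 2) = 0. The curves meet at s = -2, 5.
On [-2, 5], y = -5*s - 4 is on top; that piece has area ∫[-2,5] (-(2*s**2 - 6*s - 20)) ds = 343/3.

343/3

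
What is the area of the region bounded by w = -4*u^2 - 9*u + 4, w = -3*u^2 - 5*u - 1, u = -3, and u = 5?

The difference (-4*u^2 - 9*u + 4) - (-3*u^2 - 5*u - 1) = -u^2 - 4*u + 5 changes sign at u = 1 inside [-3, 5], so split the integral there.
∫[-3,1] (-u^2 - 4*u + 5) du = 80/3.
∫[1,5] (-u^2 - 4*u + 5) du = -208/3; the area of that piece is 208/3.
Total area = 80/3 + 208/3 = 96.

96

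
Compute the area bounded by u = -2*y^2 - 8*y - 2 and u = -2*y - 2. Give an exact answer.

Both boundary curves give u as a function of y, so integrate with respect to y. Setting them equal: -2*y^2 - 6*y = 0, i.e. -2*y*(y + 3) = 0, so they meet at y = -3, 0.
For y in [-3, 0], u = -2*y^2 - 8*y - 2 is on the right; area = ∫[-3,0] (-2*y^2 - 6*y) dy = 9.

9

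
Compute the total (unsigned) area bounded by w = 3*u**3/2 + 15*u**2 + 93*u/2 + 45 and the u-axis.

37/8

The curve meets the u-axis where 3*u**3/2 + 15*u**2 + 93*u/2 + 45 = 0, i.e. 3*(u + 2)*(u + 3)*(u + 5)/2 = 0, at u = -5, -3, -2.
On [-5, -3] the curve lies above the axis; ∫[-5,-3] (3*u**3/2 + 15*u**2 + 93*u/2 + 45) du = 4, giving area 4.
On [-3, -2] the curve lies below the axis; ∫[-3,-2] (3*u**3/2 + 15*u**2 + 93*u/2 + 45) du = -5/8, giving area 5/8.
Total area = 4 + 5/8 = 37/8.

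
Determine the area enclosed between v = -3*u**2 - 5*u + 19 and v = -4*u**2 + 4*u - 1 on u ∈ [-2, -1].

On [-2, -1], (-3*u**2 - 5*u + 19) - (-4*u**2 + 4*u - 1) = u**2 - 9*u + 20 is ≥ 0 throughout, so the area is a single integral of |u**2 - 9*u + 20|.
∫[-2,-1] (u**2 - 9*u + 20) du = 215/6.

215/6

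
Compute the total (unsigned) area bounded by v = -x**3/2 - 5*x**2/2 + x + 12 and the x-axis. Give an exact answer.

The curve meets the x-axis where -x**3/2 - 5*x**2/2 + x + 12 = 0, i.e. -(x - 2)*(x + 3)*(x + 4)/2 = 0, at x = -4, -3, 2.
On [-4, -3] the curve lies below the axis; ∫[-4,-3] (-x**3/2 - 5*x**2/2 + x + 12) dx = -11/24, giving area 11/24.
On [-3, 2] the curve lies above the axis; ∫[-3,2] (-x**3/2 - 5*x**2/2 + x + 12) dx = 875/24, giving area 875/24.
Total area = 11/24 + 875/24 = 443/12.

443/12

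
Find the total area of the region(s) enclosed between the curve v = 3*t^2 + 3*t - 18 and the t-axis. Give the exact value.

The curve meets the t-axis where 3*t^2 + 3*t - 18 = 0, i.e. 3*(t - 2)*(t + 3) = 0, at t = -3, 2.
On [-3, 2] the curve lies below the axis; ∫[-3,2] (3*t^2 + 3*t - 18) dt = -125/2, giving area 125/2.

125/2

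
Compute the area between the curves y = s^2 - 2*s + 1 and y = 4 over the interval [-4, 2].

36

The difference (s^2 - 2*s + 1) - (4) = s^2 - 2*s - 3 changes sign at s = -1 inside [-4, 2], so split the integral there.
∫[-4,-1] (s^2 - 2*s - 3) ds = 27.
∫[-1,2] (s^2 - 2*s - 3) ds = -9; the area of that piece is 9.
Total area = 27 + 9 = 36.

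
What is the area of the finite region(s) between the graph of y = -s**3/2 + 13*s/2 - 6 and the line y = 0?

407/8

The curve meets the s-axis where -s**3/2 + 13*s/2 - 6 = 0, i.e. -(s - 3)*(s - 1)*(s + 4)/2 = 0, at s = -4, 1, 3.
On [-4, 1] the curve lies below the axis; ∫[-4,1] (-s**3/2 + 13*s/2 - 6) ds = -375/8, giving area 375/8.
On [1, 3] the curve lies above the axis; ∫[1,3] (-s**3/2 + 13*s/2 - 6) ds = 4, giving area 4.
Total area = 375/8 + 4 = 407/8.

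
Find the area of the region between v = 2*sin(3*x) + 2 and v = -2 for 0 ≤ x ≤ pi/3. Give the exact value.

4/3 + 4*pi/3

On [0, pi/3], (2*sin(3*x) + 2) - (-2) = 2*sin(3*x) + 4 is ≥ 0 throughout, so the area is a single integral of |2*sin(3*x) + 4|.
∫[0,pi/3] (2*sin(3*x) + 4) dx = 4/3 + 4*pi/3.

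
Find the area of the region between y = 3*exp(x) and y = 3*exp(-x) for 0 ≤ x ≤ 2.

-6 + 3*exp(-2) + 3*exp(2)

On [0, 2], (3*exp(x)) - (3*exp(-x)) = 3*exp(x) - 3*exp(-x) is ≥ 0 throughout, so the area is a single integral of |3*exp(x) - 3*exp(-x)|.
∫[0,2] (3*exp(x) - 3*exp(-x)) dx = -6 + 3*exp(-2) + 3*exp(2).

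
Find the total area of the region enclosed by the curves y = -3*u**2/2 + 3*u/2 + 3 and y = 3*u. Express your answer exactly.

Set the curves equal: -3*u**2/2 + 3*u/2 + 3 = 3*u, so -3*u**2/2 - 3*u/2 + 3 = 0, which factors as -3*(u - 1)*(u + 2)/2 = 0. The curves meet at u = -2, 1.
On [-2, 1], y = -3*u**2/2 + 3*u/2 + 3 is on top; that piece has area ∫[-2,1] (-3*u**2/2 - 3*u/2 + 3) du = 27/4.

27/4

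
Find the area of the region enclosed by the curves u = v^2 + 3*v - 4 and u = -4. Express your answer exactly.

9/2

Both boundary curves give u as a function of v, so integrate with respect to v. Setting them equal: v^2 + 3*v = 0, i.e. v*(v + 3) = 0, so they meet at v = -3, 0.
For v in [-3, 0], u = v^2 + 3*v - 4 is on the left; area = ∫[-3,0] (-(v^2 + 3*v)) dv = 9/2.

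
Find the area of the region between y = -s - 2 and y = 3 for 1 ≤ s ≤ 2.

On [1, 2], (-s - 2) - (3) = -s - 5 is ≤ 0 throughout, so the area is a single integral of |-s - 5|.
∫[1,2] (-s - 5) ds = -13/2; the area of that piece is 13/2.

13/2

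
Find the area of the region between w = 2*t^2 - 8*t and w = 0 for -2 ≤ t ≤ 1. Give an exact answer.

74/3

The difference (2*t^2 - 8*t) - (0) = 2*t^2 - 8*t changes sign at t = 0 inside [-2, 1], so split the integral there.
∫[-2,0] (2*t^2 - 8*t) dt = 64/3.
∫[0,1] (2*t^2 - 8*t) dt = -10/3; the area of that piece is 10/3.
Total area = 64/3 + 10/3 = 74/3.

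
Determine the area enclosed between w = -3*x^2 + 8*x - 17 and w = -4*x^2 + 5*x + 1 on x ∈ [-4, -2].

On [-4, -2], (-3*x^2 + 8*x - 17) - (-4*x^2 + 5*x + 1) = x^2 + 3*x - 18 is ≤ 0 throughout, so the area is a single integral of |x^2 + 3*x - 18|.
∫[-4,-2] (x^2 + 3*x - 18) dx = -106/3; the area of that piece is 106/3.

106/3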